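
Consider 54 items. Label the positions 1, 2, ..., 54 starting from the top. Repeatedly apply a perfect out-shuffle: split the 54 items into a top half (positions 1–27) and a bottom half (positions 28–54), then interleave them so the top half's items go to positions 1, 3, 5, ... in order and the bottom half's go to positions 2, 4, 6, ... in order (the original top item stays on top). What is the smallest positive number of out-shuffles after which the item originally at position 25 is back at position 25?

Follow position 25 under repeated out-shuffles:
25 → 49 → 44 → 34 → 14 → 27 → 53 → 52 → ... → 25 (length 52)
It first returns after 52 out-shuffles.

52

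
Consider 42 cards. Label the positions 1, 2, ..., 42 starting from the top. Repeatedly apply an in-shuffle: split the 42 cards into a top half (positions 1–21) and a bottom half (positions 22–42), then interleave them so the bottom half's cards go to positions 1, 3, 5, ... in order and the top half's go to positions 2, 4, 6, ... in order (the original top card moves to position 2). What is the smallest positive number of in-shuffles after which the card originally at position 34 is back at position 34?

14

Follow position 34 under repeated in-shuffles:
34 → 25 → 7 → 14 → 28 → 13 → 26 → 9 → 18 → 36 → 29 → 15 → 30 → 17 → 34
It first returns after 14 in-shuffles.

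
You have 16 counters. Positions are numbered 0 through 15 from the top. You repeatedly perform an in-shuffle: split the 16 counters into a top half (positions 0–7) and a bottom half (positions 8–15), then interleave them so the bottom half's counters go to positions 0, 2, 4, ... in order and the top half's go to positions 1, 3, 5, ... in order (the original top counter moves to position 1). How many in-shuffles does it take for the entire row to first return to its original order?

8

The in-shuffle permutes the 16 positions with cycle lengths [8, 8].
Every counter is home exactly when every cycle has completed a whole number of laps, i.e. after lcm(8) = 8 in-shuffles.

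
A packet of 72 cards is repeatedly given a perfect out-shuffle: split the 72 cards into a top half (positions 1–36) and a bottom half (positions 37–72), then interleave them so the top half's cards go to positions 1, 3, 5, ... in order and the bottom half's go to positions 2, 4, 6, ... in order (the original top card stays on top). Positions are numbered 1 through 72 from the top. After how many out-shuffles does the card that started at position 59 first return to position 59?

Follow position 59 under repeated out-shuffles:
59 → 46 → 20 → 39 → 6 → 11 → 21 → 41 → ... → 59 (length 35)
It first returns after 35 out-shuffles.

35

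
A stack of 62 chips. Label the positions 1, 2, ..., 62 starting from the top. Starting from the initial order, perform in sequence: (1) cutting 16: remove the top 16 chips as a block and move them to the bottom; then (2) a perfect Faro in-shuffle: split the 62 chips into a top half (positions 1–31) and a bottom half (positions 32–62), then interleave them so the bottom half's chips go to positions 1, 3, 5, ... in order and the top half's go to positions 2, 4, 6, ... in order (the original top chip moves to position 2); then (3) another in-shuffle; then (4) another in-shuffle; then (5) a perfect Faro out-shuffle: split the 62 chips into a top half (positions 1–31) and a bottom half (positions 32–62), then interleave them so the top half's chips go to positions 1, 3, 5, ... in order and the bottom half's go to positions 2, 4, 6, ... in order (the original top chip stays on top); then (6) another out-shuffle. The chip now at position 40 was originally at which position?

Undo the operations in reverse order, starting from position 40:
  undo op 6 (out-shuffle, from bottom half): 40 ← 51
  undo op 5 (out-shuffle, from top half): 51 ← 26
  undo op 4 (in-shuffle, from top half): 26 ← 13
  undo op 3 (in-shuffle, from bottom half): 13 ← 38
  undo op 2 (in-shuffle, from top half): 38 ← 19
  undo op 1 (cut 16): 19 ← 35
So the chip at position 40 came from original position 35.

35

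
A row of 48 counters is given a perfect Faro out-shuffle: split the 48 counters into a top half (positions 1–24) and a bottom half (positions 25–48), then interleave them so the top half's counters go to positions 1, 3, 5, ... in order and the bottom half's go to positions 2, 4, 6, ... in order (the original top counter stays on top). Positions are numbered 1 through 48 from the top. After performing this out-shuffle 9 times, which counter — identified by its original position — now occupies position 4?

38

Work backwards from position 4, undoing one out-shuffle at a time:
4 ← 26 ← 37 ← 19 ← 10 ← 29 ← 15 ← 8 ← 28 ← 38
So the counter now at position 4 started at position 38.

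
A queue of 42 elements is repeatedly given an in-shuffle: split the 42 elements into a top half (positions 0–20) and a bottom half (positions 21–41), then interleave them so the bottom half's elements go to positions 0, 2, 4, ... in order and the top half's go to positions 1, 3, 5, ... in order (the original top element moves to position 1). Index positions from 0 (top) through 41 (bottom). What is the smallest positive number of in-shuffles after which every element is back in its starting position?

14

The in-shuffle permutes the 42 positions with cycle lengths [14, 14, 14].
Every element is home exactly when every cycle has completed a whole number of laps, i.e. after lcm(14) = 14 in-shuffles.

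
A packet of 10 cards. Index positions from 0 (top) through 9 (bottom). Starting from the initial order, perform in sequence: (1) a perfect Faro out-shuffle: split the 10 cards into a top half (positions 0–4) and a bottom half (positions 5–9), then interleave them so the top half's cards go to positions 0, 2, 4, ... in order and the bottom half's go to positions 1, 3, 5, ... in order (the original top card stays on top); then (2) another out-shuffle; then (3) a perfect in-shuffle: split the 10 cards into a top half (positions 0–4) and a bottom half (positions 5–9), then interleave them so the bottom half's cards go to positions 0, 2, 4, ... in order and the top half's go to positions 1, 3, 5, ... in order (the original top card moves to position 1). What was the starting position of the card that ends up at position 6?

2

Undo the operations in reverse order, starting from position 6:
  undo op 3 (in-shuffle, from bottom half): 6 ← 8
  undo op 2 (out-shuffle, from top half): 8 ← 4
  undo op 1 (out-shuffle, from top half): 4 ← 2
So the card at position 6 came from original position 2.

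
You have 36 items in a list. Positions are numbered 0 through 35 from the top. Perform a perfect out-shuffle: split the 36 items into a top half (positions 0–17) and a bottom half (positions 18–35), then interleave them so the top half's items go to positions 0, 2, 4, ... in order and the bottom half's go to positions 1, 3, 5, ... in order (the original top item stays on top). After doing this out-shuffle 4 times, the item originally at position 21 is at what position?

Track the item's position through each out-shuffle:
21 → 7 → 14 → 28 → 21

21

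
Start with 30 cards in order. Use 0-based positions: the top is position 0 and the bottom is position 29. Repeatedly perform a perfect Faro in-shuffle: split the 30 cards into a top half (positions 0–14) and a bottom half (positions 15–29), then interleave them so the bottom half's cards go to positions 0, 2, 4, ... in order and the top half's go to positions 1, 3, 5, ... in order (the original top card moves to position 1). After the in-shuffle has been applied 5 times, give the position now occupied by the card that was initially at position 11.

11

Track the card's position through each in-shuffle:
11 → 23 → 16 → 2 → 5 → 11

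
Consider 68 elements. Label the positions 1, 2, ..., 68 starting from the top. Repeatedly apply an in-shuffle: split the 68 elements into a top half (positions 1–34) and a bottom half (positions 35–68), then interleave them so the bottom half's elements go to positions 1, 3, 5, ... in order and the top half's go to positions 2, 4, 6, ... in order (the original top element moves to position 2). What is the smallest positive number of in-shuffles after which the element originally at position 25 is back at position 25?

22

Follow position 25 under repeated in-shuffles:
25 → 50 → 31 → 62 → 55 → 41 → 13 → 26 → ... → 25 (length 22)
It first returns after 22 in-shuffles.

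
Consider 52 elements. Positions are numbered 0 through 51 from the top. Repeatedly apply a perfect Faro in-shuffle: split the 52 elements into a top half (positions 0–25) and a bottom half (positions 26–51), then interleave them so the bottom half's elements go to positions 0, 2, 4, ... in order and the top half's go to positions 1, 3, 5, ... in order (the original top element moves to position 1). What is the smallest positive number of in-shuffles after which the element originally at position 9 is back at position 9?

52

Follow position 9 under repeated in-shuffles:
9 → 19 → 39 → 26 → 0 → 1 → 3 → 7 → ... → 9 (length 52)
It first returns after 52 in-shuffles.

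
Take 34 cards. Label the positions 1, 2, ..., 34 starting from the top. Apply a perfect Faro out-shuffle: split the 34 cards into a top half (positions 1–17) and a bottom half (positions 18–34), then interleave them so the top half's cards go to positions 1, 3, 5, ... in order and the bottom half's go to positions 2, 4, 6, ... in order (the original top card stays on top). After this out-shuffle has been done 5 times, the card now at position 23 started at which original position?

12

Work backwards from position 23, undoing one out-shuffle at a time:
23 ← 12 ← 23 ← 12 ← 23 ← 12
So the card now at position 23 started at position 12.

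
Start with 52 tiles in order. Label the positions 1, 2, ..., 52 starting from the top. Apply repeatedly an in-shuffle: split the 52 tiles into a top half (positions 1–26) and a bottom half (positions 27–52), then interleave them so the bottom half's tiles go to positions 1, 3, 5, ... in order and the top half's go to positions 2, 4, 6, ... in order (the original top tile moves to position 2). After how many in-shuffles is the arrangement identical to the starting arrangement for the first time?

52

The in-shuffle permutes the 52 positions with cycle lengths [52].
Every tile is home exactly when every cycle has completed a whole number of laps, i.e. after lcm(52) = 52 in-shuffles.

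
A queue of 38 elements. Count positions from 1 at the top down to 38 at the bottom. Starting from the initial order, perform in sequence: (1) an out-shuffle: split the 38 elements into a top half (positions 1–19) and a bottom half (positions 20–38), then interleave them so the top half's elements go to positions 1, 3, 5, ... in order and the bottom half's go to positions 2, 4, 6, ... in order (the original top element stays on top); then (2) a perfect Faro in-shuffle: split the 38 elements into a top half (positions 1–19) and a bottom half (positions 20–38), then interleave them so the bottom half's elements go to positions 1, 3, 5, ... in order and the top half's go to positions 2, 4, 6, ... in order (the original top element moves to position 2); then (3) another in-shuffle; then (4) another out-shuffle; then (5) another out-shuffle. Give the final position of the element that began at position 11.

Track the element from position 11 forward through each operation:
  after op 1 (out-shuffle): 11 → 21
  after op 2 (in-shuffle): 21 → 3
  after op 3 (in-shuffle): 3 → 6
  after op 4 (out-shuffle): 6 → 11
  after op 5 (out-shuffle): 11 → 21

21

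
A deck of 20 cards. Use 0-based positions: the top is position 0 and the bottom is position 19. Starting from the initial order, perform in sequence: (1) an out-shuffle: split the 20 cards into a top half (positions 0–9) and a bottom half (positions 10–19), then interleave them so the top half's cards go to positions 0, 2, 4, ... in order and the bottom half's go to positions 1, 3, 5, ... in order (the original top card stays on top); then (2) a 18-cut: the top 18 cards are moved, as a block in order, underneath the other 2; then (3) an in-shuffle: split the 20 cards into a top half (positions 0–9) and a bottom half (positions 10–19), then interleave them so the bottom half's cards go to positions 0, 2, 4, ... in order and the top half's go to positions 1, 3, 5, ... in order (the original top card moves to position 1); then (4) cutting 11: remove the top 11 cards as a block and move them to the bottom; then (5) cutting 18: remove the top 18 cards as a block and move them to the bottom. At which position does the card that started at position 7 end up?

Track the card from position 7 forward through each operation:
  after op 1 (out-shuffle): 7 → 14
  after op 2 (cut 18): 14 → 16
  after op 3 (in-shuffle): 16 → 12
  after op 4 (cut 11): 12 → 1
  after op 5 (cut 18): 1 → 3

3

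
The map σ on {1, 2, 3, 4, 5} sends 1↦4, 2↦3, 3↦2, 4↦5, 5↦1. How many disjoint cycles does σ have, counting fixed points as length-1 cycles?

Cycle decomposition: (1 4 5) (2 3).
2 cycles.

2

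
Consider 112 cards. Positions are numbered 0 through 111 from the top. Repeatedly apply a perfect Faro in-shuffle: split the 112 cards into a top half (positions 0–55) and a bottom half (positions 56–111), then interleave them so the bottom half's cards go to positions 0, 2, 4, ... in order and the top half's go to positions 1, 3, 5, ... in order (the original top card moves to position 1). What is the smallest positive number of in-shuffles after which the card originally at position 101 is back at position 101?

Follow position 101 under repeated in-shuffles:
101 → 90 → 68 → 24 → 49 → 99 → 86 → 60 → ... → 101 (length 28)
It first returns after 28 in-shuffles.

28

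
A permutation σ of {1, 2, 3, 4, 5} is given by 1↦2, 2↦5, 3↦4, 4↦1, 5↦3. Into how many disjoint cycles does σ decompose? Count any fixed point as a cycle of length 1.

Cycle decomposition: (1 2 5 3 4).
1 cycle.

1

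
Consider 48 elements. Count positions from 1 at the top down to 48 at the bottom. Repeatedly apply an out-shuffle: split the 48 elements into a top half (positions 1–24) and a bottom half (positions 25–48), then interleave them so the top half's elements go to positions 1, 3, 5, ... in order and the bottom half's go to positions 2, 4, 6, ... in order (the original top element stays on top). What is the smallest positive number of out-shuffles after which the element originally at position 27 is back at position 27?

Follow position 27 under repeated out-shuffles:
27 → 6 → 11 → 21 → 41 → 34 → 20 → 39 → ... → 27 (length 23)
It first returns after 23 out-shuffles.

23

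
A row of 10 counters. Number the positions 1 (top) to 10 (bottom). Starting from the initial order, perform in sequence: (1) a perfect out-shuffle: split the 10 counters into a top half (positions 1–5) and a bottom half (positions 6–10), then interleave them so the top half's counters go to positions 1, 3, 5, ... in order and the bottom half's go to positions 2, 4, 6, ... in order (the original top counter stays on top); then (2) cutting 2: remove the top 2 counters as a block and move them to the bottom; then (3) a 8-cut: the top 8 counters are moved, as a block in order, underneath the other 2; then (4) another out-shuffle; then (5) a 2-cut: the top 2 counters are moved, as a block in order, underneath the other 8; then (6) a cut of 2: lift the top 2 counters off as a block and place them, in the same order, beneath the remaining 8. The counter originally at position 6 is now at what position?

9

Track the counter from position 6 forward through each operation:
  after op 1 (out-shuffle): 6 → 2
  after op 2 (cut 2): 2 → 10
  after op 3 (cut 8): 10 → 2
  after op 4 (out-shuffle): 2 → 3
  after op 5 (cut 2): 3 → 1
  after op 6 (cut 2): 1 → 9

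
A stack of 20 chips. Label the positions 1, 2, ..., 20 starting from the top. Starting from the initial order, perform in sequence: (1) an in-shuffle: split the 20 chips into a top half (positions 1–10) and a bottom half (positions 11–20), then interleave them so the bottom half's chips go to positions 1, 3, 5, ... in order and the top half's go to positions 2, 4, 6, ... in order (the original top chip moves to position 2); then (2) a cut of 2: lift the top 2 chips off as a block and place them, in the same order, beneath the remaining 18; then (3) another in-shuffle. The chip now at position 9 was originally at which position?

Undo the operations in reverse order, starting from position 9:
  undo op 3 (in-shuffle, from bottom half): 9 ← 15
  undo op 2 (cut 2): 15 ← 17
  undo op 1 (in-shuffle, from bottom half): 17 ← 19
So the chip at position 9 came from original position 19.

19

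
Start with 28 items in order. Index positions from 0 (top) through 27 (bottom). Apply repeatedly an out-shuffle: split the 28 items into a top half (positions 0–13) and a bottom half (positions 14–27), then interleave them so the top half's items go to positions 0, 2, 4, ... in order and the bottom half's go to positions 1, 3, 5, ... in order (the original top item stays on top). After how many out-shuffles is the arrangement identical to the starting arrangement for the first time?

The out-shuffle permutes the 28 positions with cycle lengths [1, 1, 2, 6, 18].
Every item is home exactly when every cycle has completed a whole number of laps, i.e. after lcm(1, 2, 6, 18) = 18 out-shuffles.

18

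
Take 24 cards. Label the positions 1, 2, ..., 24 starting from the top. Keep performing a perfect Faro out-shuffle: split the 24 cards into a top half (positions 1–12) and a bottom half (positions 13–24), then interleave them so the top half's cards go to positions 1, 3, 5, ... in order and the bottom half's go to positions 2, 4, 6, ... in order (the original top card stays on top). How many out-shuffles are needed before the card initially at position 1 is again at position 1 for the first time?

Position 1 is fixed by the out-shuffle; it is already back after 1 application.

1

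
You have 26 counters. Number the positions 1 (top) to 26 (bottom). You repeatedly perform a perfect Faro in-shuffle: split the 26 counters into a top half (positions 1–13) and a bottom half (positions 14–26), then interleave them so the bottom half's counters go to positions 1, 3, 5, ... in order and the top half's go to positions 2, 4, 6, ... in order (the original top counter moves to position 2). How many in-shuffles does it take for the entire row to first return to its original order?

18

The in-shuffle permutes the 26 positions with cycle lengths [2, 6, 18].
Every counter is home exactly when every cycle has completed a whole number of laps, i.e. after lcm(2, 6, 18) = 18 in-shuffles.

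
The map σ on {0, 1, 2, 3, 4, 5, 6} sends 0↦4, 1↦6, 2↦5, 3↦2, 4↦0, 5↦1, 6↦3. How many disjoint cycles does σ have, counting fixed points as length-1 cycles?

Cycle decomposition: (0 4) (1 6 3 2 5).
2 cycles.

2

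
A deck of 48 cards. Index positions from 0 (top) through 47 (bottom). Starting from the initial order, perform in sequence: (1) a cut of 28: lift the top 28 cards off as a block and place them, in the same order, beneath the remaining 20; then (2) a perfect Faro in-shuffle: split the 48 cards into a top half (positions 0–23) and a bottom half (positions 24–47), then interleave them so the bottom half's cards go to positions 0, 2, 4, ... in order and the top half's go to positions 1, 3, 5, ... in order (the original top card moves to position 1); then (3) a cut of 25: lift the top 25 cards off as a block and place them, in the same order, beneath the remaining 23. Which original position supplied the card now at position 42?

37

Undo the operations in reverse order, starting from position 42:
  undo op 3 (cut 25): 42 ← 19
  undo op 2 (in-shuffle, from top half): 19 ← 9
  undo op 1 (cut 28): 9 ← 37
So the card at position 42 came from original position 37.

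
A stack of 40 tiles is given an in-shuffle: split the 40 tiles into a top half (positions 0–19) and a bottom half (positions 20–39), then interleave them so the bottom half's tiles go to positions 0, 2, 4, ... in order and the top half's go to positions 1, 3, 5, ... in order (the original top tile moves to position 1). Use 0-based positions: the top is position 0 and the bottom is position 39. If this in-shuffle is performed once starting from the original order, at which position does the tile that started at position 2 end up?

5

Track the tile's position through each in-shuffle:
2 → 5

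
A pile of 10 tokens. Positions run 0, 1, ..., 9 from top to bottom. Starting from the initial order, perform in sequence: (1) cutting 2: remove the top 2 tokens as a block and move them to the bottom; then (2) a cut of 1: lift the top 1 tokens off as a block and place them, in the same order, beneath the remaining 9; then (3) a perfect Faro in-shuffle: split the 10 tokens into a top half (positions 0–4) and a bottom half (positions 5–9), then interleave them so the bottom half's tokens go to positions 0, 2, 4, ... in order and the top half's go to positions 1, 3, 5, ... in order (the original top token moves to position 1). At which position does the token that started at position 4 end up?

Track the token from position 4 forward through each operation:
  after op 1 (cut 2): 4 → 2
  after op 2 (cut 1): 2 → 1
  after op 3 (in-shuffle): 1 → 3

3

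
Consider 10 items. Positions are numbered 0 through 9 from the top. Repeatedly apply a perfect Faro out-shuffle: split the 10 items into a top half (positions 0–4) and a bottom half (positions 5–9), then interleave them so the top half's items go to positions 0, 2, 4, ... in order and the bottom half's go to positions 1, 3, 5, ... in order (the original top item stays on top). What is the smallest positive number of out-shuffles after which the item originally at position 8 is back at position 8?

Follow position 8 under repeated out-shuffles:
8 → 7 → 5 → 1 → 2 → 4 → 8
It first returns after 6 out-shuffles.

6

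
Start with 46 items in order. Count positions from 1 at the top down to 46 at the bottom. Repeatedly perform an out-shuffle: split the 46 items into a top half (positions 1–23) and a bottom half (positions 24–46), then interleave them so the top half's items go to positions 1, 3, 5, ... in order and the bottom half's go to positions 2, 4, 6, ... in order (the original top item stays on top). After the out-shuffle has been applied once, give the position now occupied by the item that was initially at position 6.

11

Track the item's position through each out-shuffle:
6 → 11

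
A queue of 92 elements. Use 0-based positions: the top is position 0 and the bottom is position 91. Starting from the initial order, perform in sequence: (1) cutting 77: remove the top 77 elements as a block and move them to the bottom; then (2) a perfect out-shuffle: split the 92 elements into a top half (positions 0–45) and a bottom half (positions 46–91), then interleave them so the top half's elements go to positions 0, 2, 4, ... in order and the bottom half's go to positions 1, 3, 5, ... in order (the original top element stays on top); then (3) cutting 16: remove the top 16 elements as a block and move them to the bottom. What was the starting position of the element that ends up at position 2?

86

Undo the operations in reverse order, starting from position 2:
  undo op 3 (cut 16): 2 ← 18
  undo op 2 (out-shuffle, from top half): 18 ← 9
  undo op 1 (cut 77): 9 ← 86
So the element at position 2 came from original position 86.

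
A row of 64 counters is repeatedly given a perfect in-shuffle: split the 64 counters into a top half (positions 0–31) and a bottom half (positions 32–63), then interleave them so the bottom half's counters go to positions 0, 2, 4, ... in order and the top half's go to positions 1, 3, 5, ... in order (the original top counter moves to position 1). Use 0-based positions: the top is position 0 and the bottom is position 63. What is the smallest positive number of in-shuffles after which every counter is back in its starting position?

12

The in-shuffle permutes the 64 positions with cycle lengths [4, 12, 12, 12, 12, 12].
Every counter is home exactly when every cycle has completed a whole number of laps, i.e. after lcm(4, 12) = 12 in-shuffles.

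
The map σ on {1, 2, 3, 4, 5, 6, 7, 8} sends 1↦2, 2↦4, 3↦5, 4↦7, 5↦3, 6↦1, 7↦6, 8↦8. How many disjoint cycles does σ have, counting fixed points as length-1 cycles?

Cycle decomposition: (1 2 4 7 6) (3 5) (8).
3 cycles.

3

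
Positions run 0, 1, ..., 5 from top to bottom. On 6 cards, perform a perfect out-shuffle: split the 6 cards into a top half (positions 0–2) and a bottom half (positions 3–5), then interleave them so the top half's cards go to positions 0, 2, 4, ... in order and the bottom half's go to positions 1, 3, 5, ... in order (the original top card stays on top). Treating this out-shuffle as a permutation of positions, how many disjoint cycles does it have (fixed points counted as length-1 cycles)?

Trace each unvisited position around until it returns:
(0) (1 2 4 3) (5)
3 cycles in total.

3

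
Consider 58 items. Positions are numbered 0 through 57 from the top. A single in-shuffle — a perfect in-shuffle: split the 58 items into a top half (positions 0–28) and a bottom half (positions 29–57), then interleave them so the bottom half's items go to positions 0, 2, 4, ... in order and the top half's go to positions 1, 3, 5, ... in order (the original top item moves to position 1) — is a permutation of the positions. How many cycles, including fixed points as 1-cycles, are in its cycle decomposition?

1

Trace each unvisited position around until it returns:
(0 1 3 7 15 31 ... len 58)
1 cycle in total.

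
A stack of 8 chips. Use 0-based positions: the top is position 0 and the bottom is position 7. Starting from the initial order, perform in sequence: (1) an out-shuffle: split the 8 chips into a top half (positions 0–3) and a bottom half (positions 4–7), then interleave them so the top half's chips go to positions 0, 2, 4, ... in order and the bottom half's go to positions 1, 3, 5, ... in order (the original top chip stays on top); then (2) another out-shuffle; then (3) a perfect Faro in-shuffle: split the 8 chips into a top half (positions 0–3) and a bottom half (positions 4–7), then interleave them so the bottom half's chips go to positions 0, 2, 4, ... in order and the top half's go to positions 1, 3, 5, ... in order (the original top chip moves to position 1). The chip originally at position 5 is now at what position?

4

Track the chip from position 5 forward through each operation:
  after op 1 (out-shuffle): 5 → 3
  after op 2 (out-shuffle): 3 → 6
  after op 3 (in-shuffle): 6 → 4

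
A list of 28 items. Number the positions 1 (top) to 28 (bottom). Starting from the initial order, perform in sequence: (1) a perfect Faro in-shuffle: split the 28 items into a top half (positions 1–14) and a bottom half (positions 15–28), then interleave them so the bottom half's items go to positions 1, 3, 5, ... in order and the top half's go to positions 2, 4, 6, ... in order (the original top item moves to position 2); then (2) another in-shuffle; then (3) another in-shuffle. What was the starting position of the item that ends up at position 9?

12

Undo the operations in reverse order, starting from position 9:
  undo op 3 (in-shuffle, from bottom half): 9 ← 19
  undo op 2 (in-shuffle, from bottom half): 19 ← 24
  undo op 1 (in-shuffle, from top half): 24 ← 12
So the item at position 9 came from original position 12.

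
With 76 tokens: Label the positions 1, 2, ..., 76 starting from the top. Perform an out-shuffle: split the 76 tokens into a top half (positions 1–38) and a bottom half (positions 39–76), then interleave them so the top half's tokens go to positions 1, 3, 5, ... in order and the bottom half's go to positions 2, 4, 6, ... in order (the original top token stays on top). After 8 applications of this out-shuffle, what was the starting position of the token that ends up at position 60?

15

Work backwards from position 60, undoing one out-shuffle at a time:
60 ← 68 ← 72 ← 74 ← 75 ← 38 ← 57 ← 29 ← 15
So the token now at position 60 started at position 15.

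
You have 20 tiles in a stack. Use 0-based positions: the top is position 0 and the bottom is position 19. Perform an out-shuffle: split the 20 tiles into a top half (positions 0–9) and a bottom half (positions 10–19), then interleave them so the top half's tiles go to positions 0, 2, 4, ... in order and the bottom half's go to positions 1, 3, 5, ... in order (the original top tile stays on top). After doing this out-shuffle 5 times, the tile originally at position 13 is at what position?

17

Track the tile's position through each out-shuffle:
13 → 7 → 14 → 9 → 18 → 17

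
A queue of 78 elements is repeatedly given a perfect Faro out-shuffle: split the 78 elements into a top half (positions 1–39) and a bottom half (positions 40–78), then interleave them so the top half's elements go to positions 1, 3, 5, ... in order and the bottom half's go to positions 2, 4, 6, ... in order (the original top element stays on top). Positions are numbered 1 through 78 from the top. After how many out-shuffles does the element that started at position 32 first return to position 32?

30

Follow position 32 under repeated out-shuffles:
32 → 63 → 48 → 18 → 35 → 69 → 60 → 42 → ... → 32 (length 30)
It first returns after 30 out-shuffles.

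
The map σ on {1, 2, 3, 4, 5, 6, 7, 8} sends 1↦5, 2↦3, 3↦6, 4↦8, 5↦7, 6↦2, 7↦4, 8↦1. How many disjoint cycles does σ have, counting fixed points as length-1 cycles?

2

Cycle decomposition: (1 5 7 4 8) (2 3 6).
2 cycles.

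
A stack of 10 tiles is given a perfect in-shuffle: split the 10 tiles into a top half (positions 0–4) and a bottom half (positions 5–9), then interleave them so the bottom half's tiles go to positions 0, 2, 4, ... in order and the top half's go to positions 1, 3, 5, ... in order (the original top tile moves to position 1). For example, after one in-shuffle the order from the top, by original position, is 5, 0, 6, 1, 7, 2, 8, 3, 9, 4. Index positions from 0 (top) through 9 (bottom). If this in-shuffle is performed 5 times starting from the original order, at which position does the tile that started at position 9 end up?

0

Track the tile's position through each in-shuffle:
9 → 8 → 6 → 2 → 5 → 0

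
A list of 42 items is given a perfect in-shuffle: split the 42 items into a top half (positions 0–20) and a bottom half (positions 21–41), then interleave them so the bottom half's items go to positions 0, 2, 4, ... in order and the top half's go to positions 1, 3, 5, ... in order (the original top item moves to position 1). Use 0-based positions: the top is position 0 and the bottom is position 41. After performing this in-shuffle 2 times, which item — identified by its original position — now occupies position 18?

36

Work backwards from position 18, undoing one in-shuffle at a time:
18 ← 30 ← 36
So the item now at position 18 started at position 36.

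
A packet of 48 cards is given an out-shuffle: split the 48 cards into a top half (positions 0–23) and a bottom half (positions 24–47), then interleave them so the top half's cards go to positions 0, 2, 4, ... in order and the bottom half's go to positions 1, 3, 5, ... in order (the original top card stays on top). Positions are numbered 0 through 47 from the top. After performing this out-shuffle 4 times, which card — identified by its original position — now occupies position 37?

17

Work backwards from position 37, undoing one out-shuffle at a time:
37 ← 42 ← 21 ← 34 ← 17
So the card now at position 37 started at position 17.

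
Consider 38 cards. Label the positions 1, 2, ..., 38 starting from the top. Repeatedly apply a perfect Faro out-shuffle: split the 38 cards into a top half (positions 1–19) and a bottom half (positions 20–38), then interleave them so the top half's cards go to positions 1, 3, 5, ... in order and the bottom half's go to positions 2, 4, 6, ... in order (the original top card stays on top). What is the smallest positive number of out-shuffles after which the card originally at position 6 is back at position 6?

36

Follow position 6 under repeated out-shuffles:
6 → 11 → 21 → 4 → 7 → 13 → 25 → 12 → ... → 6 (length 36)
It first returns after 36 out-shuffles.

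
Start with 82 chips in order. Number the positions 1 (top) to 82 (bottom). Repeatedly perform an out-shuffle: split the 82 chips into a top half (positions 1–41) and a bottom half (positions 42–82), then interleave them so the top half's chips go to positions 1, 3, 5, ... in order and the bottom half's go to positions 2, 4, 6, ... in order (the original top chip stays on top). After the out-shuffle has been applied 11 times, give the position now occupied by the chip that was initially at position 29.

78

Track the chip's position through each out-shuffle:
29 → 57 → 32 → 63 → 44 → 6 → 11 → 21 → 41 → 81 → 80 → 78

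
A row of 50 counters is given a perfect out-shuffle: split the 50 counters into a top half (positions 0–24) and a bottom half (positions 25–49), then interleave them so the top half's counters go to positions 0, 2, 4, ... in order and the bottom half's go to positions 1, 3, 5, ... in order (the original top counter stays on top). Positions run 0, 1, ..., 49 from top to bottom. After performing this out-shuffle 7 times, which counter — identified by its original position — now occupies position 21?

35

Work backwards from position 21, undoing one out-shuffle at a time:
21 ← 35 ← 42 ← 21 ← 35 ← 42 ← 21 ← 35
So the counter now at position 21 started at position 35.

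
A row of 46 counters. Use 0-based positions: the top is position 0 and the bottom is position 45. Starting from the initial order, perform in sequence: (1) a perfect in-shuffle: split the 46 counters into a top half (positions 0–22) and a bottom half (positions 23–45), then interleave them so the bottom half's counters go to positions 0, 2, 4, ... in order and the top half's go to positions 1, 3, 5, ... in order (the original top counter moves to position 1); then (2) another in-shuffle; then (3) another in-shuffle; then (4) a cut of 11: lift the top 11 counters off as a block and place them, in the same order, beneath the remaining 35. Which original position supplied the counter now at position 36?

11

Undo the operations in reverse order, starting from position 36:
  undo op 4 (cut 11): 36 ← 1
  undo op 3 (in-shuffle, from top half): 1 ← 0
  undo op 2 (in-shuffle, from bottom half): 0 ← 23
  undo op 1 (in-shuffle, from top half): 23 ← 11
So the counter at position 36 came from original position 11.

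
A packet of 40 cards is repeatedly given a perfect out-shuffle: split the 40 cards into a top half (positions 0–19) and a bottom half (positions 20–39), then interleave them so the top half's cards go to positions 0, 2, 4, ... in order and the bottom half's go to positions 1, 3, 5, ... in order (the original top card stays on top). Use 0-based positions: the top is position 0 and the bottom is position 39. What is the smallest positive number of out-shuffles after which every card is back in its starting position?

The out-shuffle permutes the 40 positions with cycle lengths [1, 1, 2, 12, 12, 12].
Every card is home exactly when every cycle has completed a whole number of laps, i.e. after lcm(1, 2, 12) = 12 out-shuffles.

12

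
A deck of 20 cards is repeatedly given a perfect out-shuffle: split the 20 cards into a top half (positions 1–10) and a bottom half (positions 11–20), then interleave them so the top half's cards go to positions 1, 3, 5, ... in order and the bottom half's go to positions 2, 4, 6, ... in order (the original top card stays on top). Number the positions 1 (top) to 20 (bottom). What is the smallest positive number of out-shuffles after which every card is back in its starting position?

18

The out-shuffle permutes the 20 positions with cycle lengths [1, 1, 18].
Every card is home exactly when every cycle has completed a whole number of laps, i.e. after lcm(1, 18) = 18 out-shuffles.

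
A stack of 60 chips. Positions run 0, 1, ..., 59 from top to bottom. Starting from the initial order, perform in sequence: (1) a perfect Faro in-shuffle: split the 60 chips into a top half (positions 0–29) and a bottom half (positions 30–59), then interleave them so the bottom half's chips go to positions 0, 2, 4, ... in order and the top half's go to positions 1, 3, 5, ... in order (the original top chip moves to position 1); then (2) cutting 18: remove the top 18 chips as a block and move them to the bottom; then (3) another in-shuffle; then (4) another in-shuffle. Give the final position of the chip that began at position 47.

Track the chip from position 47 forward through each operation:
  after op 1 (in-shuffle): 47 → 34
  after op 2 (cut 18): 34 → 16
  after op 3 (in-shuffle): 16 → 33
  after op 4 (in-shuffle): 33 → 6

6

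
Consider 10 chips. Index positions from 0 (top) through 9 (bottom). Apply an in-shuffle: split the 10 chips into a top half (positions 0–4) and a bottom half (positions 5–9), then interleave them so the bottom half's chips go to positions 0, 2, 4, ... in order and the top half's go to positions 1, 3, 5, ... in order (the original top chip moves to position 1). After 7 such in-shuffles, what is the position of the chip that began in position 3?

Track the chip's position through each in-shuffle:
3 → 7 → 4 → 9 → 8 → 6 → 2 → 5

5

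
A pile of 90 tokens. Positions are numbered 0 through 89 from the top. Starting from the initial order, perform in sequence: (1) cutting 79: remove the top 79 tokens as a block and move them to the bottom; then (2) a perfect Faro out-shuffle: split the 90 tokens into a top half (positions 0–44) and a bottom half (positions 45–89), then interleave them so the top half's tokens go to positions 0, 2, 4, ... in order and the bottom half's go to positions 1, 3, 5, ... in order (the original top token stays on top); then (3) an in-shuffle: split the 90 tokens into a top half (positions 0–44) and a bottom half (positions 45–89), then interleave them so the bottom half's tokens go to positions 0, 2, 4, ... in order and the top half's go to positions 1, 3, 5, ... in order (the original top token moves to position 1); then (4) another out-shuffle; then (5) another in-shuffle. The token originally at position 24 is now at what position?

Track the token from position 24 forward through each operation:
  after op 1 (cut 79): 24 → 35
  after op 2 (out-shuffle): 35 → 70
  after op 3 (in-shuffle): 70 → 50
  after op 4 (out-shuffle): 50 → 11
  after op 5 (in-shuffle): 11 → 23

23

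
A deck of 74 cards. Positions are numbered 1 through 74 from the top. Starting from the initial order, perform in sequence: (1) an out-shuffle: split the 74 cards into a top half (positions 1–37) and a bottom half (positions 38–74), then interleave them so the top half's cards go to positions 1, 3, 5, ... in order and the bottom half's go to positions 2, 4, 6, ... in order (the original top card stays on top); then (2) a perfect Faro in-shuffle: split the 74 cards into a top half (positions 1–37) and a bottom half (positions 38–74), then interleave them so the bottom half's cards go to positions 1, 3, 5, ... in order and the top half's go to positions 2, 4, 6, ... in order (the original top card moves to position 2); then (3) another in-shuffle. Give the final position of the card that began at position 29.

3

Track the card from position 29 forward through each operation:
  after op 1 (out-shuffle): 29 → 57
  after op 2 (in-shuffle): 57 → 39
  after op 3 (in-shuffle): 39 → 3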